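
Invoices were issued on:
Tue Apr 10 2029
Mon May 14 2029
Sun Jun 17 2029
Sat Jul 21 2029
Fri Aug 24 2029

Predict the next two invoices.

Thu Sep 27 2029, Wed Oct 31 2029

Every event comes 34 days after the last (34, 34, 34, 34).
Fri Aug 24 2029 + 34 days = Thu Sep 27 2029.
Thu Sep 27 2029 + 34 days = Wed Oct 31 2029.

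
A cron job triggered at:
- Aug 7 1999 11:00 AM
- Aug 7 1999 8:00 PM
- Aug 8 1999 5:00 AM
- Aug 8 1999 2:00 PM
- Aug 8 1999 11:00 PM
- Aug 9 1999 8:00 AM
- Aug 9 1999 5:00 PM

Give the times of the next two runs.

Gaps: 9, 9, 9, 9, 9, 9 hours — each event is 9 hours after the previous one.
Aug 9 1999 5:00 PM + 9 h = Aug 10 1999 2:00 AM.
Aug 10 1999 2:00 AM + 9 h = Aug 10 1999 11:00 AM.

Aug 10 1999 2:00 AM, Aug 10 1999 11:00 AM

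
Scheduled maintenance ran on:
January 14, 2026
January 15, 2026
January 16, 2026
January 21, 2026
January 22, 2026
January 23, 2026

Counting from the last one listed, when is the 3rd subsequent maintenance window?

January 30, 2026

The gap pattern 1, 1, 5, 1, 1 repeats every 3 events.
These are the Wednesdays, Thursdays and Fridays of each week.
Next Wednesday: January 28, 2026.
The following Thursday is January 29, 2026.
The following Friday is January 30, 2026.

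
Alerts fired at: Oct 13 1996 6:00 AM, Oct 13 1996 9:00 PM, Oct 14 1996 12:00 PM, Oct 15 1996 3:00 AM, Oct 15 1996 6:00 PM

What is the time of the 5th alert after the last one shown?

Spacing: 15, 15, 15, 15 h — constant 15 h.
Oct 15 1996 6:00 PM + 15 h = Oct 16 1996 9:00 AM.
Oct 16 1996 9:00 AM + 15 h = Oct 17 1996 12:00 AM.
Oct 17 1996 12:00 AM + 15 h = Oct 17 1996 3:00 PM.
Oct 17 1996 3:00 PM + 15 h = Oct 18 1996 6:00 AM.
Oct 18 1996 6:00 AM + 15 h = Oct 18 1996 9:00 PM.

Oct 18 1996 9:00 PM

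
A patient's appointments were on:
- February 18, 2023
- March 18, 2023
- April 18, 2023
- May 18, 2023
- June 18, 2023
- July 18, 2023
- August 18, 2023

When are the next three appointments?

September 18, 2023; October 18, 2023; November 18, 2023

The day-of-month is always 18 (28, 31, 30, 31, 30, 31 days between events).
So this recurs on the 18th of each month.
Next: September 2023 → September 18, 2023.
Next: October 2023 → October 18, 2023.
Next: November 2023 → November 18, 2023.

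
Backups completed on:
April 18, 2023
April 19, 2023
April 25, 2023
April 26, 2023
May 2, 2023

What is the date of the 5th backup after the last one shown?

Gaps: 1, 6, 1, 6 days — not constant, but cyclic with period 2.
The events fall on every Tuesday and Wednesday.
The following Wednesday is May 3, 2023.
The following Tuesday is May 9, 2023.
Next Wednesday: May 10, 2023.
Next Tuesday: May 16, 2023.
Next Wednesday: May 17, 2023.

May 17, 2023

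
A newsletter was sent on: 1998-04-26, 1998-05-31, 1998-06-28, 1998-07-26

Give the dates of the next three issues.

All Sundays; the gaps (35, 28, 28) vary with month length.
This is the last Sunday of each month.
August 1998 ends with Sunday 1998-08-30.
Last Sunday of September 1998: 1998-09-27.
October 1998 ends with Sunday 1998-10-25.

1998-08-30, 1998-09-27, 1998-10-25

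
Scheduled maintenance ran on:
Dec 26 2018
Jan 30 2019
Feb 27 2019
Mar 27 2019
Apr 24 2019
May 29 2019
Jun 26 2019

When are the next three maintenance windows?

Every date is a Wednesday; gaps 35, 28, 28, 28, 35, 28 days.
Each is the last Wednesday of its month (at least one falls on the 29th or later, ruling out '4th Wednesday').
Last Wednesday of July 2019: Jul 31 2019.
August 2019 ends with Wednesday Aug 28 2019.
Last Wednesday of September 2019: Sep 25 2019.

Jul 31 2019, Aug 28 2019, Sep 25 2019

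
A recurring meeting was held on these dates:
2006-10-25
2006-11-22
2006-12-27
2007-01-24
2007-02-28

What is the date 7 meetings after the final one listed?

2007-09-26

All dates are Wednesdays, 28, 35, 28, 35 days apart.
Specifically, the 4th Wednesday of each month.
March 2007 — 4th Wednesday is 2007-03-28.
4th Wednesday of April 2007: 2007-04-25.
May 2007 — 4th Wednesday is 2007-05-23.
June 2007 — 4th Wednesday is 2007-06-27.
July 2007 — 4th Wednesday is 2007-07-25.
August 2007 — 4th Wednesday is 2007-08-22.
September 2007 — 4th Wednesday is 2007-09-26.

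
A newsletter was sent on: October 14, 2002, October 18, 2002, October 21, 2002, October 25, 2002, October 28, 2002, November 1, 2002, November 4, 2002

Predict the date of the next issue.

November 8, 2002

Every event lands on a Monday or Friday (gaps cycle 4, 3, 4, 3, 4, 3).
So the schedule is: every Monday and Friday.
Next Friday: November 8, 2002.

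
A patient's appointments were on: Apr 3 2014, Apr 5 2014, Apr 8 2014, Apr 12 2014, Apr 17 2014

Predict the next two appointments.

Apr 23 2014, Apr 30 2014

Intervals are 2, 3, 4, 5 days — an arithmetic progression with common difference 1.
Next gap: 6 days. Apr 17 2014 + 6 days = Apr 23 2014.
Next gap: 7 days. Apr 23 2014 + 7 days = Apr 30 2014.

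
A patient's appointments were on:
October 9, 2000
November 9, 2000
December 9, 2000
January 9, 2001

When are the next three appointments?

Each date is the 9th; the gaps (31, 30, 31) track the month lengths.
The rule is the 9th of each month.
February 2001: February 9, 2001.
March 2001: March 9, 2001.
April 2001: April 9, 2001.

February 9, 2001; March 9, 2001; April 9, 2001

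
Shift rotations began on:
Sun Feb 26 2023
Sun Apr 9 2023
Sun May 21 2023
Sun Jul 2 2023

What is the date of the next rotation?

Sun Aug 13 2023

Gaps between consecutive events: 42, 42, 42 days — a constant 42-day interval.
Sun Jul 2 2023 + 42 days = Sun Aug 13 2023.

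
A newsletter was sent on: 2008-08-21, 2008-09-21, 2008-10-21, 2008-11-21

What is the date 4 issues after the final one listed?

2009-03-21

Each date is the 21st; the gaps (31, 30, 31) track the month lengths.
The rule is the 21st of each month.
December 2008: 2008-12-21.
January 2009: 2009-01-21.
February 2009: 2009-02-21.
March 2009: 2009-03-21.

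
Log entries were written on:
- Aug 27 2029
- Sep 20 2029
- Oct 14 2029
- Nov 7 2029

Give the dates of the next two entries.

The spacing is 24, 24, 24 days — always 24 days.
Nov 7 2029 + 24 days = Dec 1 2029.
Dec 1 2029 + 24 days = Dec 25 2029.

Dec 1 2029, Dec 25 2029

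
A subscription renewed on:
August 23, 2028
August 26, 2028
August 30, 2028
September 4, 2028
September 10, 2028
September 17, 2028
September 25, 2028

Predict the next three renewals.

Gaps: 3, 4, 5, 6, 7, 8 days — each gap is 1 larger than the previous one.
Next gap: 9 days. September 25, 2028 + 9 days = October 4, 2028.
Next gap: 10 days. October 4, 2028 + 10 days = October 14, 2028.
Next gap: 11 days. October 14, 2028 + 11 days = October 25, 2028.

October 4, 2028; October 14, 2028; October 25, 2028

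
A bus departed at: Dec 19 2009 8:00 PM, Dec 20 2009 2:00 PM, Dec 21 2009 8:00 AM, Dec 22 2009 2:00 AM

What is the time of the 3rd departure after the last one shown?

Dec 24 2009 8:00 AM

The interval is a steady 18 hours (18, 18, 18).
Dec 22 2009 2:00 AM + 18 h = Dec 22 2009 8:00 PM.
Dec 22 2009 8:00 PM + 18 h = Dec 23 2009 2:00 PM.
Dec 23 2009 2:00 PM + 18 h = Dec 24 2009 8:00 AM.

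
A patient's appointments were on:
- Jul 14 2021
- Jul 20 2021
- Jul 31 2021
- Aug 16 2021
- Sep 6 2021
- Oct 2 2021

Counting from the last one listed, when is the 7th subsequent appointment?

Aug 20 2022

Intervals are 6, 11, 16, 21, 26 days — an arithmetic progression with common difference 5.
Next gap: 31 days. Oct 2 2021 + 31 days = Nov 2 2021.
Next gap: 36 days. Nov 2 2021 + 36 days = Dec 8 2021.
Next gap: 41 days. Dec 8 2021 + 41 days = Jan 18 2022.
Next gap: 46 days. Jan 18 2022 + 46 days = Mar 5 2022.
Next gap: 51 days. Mar 5 2022 + 51 days = Apr 25 2022.
Next gap: 56 days. Apr 25 2022 + 56 days = Jun 20 2022.
Next gap: 61 days. Jun 20 2022 + 61 days = Aug 20 2022.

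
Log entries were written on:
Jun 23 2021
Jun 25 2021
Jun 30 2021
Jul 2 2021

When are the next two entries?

The gap pattern 2, 5, 2 repeats every 2 events.
These are the Wednesdays and Fridays of each week.
The following Wednesday is Jul 7 2021.
The following Friday is Jul 9 2021.

Jul 7 2021, Jul 9 2021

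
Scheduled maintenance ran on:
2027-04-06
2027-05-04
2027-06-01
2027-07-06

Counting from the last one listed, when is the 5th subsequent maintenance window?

These are Tuesdays at 28- or 35-day spacing (28, 28, 35).
The pattern: 1st Tuesday of the month.
August 2027 — 1st Tuesday is 2027-08-03.
September 2027 — 1st Tuesday is 2027-09-07.
1st Tuesday of October 2027: 2027-10-05.
1st Tuesday of November 2027: 2027-11-02.
December 2027 — 1st Tuesday is 2027-12-07.

2027-12-07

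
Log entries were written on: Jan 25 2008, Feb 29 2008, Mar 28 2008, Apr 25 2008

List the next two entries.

May 30 2008, Jun 27 2008

Every date is a Friday; gaps 35, 28, 28 days.
Each is the last Friday of its month (at least one falls on the 29th or later, ruling out '4th Friday').
Last Friday of May 2008: May 30 2008.
June 2008 ends with Friday Jun 27 2008.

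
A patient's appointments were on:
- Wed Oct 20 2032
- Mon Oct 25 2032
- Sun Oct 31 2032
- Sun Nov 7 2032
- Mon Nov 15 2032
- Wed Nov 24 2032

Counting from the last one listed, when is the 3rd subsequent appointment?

Mon Dec 27 2032

Intervals are 5, 6, 7, 8, 9 days — an arithmetic progression with common difference 1.
Next gap: 10 days. Wed Nov 24 2032 + 10 days = Sat Dec 4 2032.
Next gap: 11 days. Sat Dec 4 2032 + 11 days = Wed Dec 15 2032.
Next gap: 12 days. Wed Dec 15 2032 + 12 days = Mon Dec 27 2032.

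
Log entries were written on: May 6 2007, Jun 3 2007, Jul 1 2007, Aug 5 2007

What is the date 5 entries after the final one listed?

All dates are Sundays, 28, 28, 35 days apart.
Specifically, the 1st Sunday of each month.
September 2007 — 1st Sunday is Sep 2 2007.
1st Sunday of October 2007: Oct 7 2007.
1st Sunday of November 2007: Nov 4 2007.
December 2007 — 1st Sunday is Dec 2 2007.
January 2008 — 1st Sunday is Jan 6 2008.

Jan 6 2008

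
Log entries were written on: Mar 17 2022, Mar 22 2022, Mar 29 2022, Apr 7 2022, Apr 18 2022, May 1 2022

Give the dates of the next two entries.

May 16 2022, Jun 2 2022

Intervals are 5, 7, 9, 11, 13 days — an arithmetic progression with common difference 2.
Next gap: 15 days. May 1 2022 + 15 days = May 16 2022.
Next gap: 17 days. May 16 2022 + 17 days = Jun 2 2022.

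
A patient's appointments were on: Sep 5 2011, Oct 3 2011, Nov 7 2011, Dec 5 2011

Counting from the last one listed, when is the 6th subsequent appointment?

Gaps: 28, 35, 28 days — a mix of 28 and 35. Every date is a Monday.
Each is the 1st Monday of its month.
1st Monday of January 2012: Jan 2 2012.
1st Monday of February 2012: Feb 6 2012.
March 2012 — 1st Monday is Mar 5 2012.
1st Monday of April 2012: Apr 2 2012.
1st Monday of May 2012: May 7 2012.
1st Monday of June 2012: Jun 4 2012.

Jun 4 2012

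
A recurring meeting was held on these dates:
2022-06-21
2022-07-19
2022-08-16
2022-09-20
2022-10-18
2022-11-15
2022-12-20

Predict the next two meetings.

These are Tuesdays at 28- or 35-day spacing (28, 28, 35, 28, 28, 35).
The pattern: 3rd Tuesday of the month.
3rd Tuesday of January 2023: 2023-01-17.
3rd Tuesday of February 2023: 2023-02-21.

2023-01-17, 2023-02-21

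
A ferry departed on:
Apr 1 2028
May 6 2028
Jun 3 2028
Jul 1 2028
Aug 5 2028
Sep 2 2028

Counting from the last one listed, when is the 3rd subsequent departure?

These are Saturdays at 28- or 35-day spacing (35, 28, 28, 35, 28).
The pattern: 1st Saturday of the month.
October 2028 — 1st Saturday is Oct 7 2028.
November 2028 — 1st Saturday is Nov 4 2028.
December 2028 — 1st Saturday is Dec 2 2028.

Dec 2 2028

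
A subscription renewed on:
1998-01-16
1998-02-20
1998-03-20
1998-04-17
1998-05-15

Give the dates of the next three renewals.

All dates are Fridays, 35, 28, 28, 28 days apart.
Specifically, the 3rd Friday of each month.
3rd Friday of June 1998: 1998-06-19.
July 1998 — 3rd Friday is 1998-07-17.
August 1998 — 3rd Friday is 1998-08-21.

1998-06-19, 1998-07-17, 1998-08-21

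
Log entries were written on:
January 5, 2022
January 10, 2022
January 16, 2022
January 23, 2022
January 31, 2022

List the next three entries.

February 9, 2022; February 19, 2022; March 2, 2022

Gaps: 5, 6, 7, 8 days — each gap is 1 larger than the previous one.
Next gap: 9 days. January 31, 2022 + 9 days = February 9, 2022.
Next gap: 10 days. February 9, 2022 + 10 days = February 19, 2022.
Next gap: 11 days. February 19, 2022 + 11 days = March 2, 2022.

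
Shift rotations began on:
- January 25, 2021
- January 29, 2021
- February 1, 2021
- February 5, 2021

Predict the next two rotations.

February 8, 2021; February 12, 2021

Every event lands on a Monday or Friday (gaps cycle 4, 3, 4).
So the schedule is: every Monday and Friday.
Next Monday: February 8, 2021.
Next Friday: February 12, 2021.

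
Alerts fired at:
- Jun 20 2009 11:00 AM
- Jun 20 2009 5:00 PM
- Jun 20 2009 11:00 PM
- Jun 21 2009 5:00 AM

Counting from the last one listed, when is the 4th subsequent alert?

Jun 22 2009 5:00 AM

Spacing: 6, 6, 6 h — constant 6 h.
Jun 21 2009 5:00 AM + 6 h = Jun 21 2009 11:00 AM.
Jun 21 2009 11:00 AM + 6 h = Jun 21 2009 5:00 PM.
Jun 21 2009 5:00 PM + 6 h = Jun 21 2009 11:00 PM.
Jun 21 2009 11:00 PM + 6 h = Jun 22 2009 5:00 AM.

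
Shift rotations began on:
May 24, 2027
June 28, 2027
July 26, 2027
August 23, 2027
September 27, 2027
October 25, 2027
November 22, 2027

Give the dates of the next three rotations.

December 27, 2027; January 24, 2028; February 28, 2028

These are Mondays at 28- or 35-day spacing (35, 28, 28, 35, 28, 28).
The pattern: 4th Monday of the month.
December 2027 — 4th Monday is December 27, 2027.
January 2028 — 4th Monday is January 24, 2028.
February 2028 — 4th Monday is February 28, 2028.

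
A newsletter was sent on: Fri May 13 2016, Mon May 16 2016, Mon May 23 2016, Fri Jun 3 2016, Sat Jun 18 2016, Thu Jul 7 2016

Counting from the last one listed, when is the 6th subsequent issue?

Intervals are 3, 7, 11, 15, 19 days — an arithmetic progression with common difference 4.
Next gap: 23 days. Thu Jul 7 2016 + 23 days = Sat Jul 30 2016.
Next gap: 27 days. Sat Jul 30 2016 + 27 days = Fri Aug 26 2016.
Next gap: 31 days. Fri Aug 26 2016 + 31 days = Mon Sep 26 2016.
Next gap: 35 days. Mon Sep 26 2016 + 35 days = Mon Oct 31 2016.
Next gap: 39 days. Mon Oct 31 2016 + 39 days = Fri Dec 9 2016.
Next gap: 43 days. Fri Dec 9 2016 + 43 days = Sat Jan 21 2017.

Sat Jan 21 2017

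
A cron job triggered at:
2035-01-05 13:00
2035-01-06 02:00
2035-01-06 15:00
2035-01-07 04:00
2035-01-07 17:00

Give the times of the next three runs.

2035-01-08 06:00, 2035-01-08 19:00, 2035-01-09 08:00

Gaps: 13, 13, 13, 13 hours — each event is 13 hours after the previous one.
2035-01-07 17:00 + 13 h = 2035-01-08 06:00.
2035-01-08 06:00 + 13 h = 2035-01-08 19:00.
2035-01-08 19:00 + 13 h = 2035-01-09 08:00.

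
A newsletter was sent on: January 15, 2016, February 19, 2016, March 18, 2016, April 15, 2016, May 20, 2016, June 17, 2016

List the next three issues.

July 15, 2016; August 19, 2016; September 16, 2016

These are Fridays at 28- or 35-day spacing (35, 28, 28, 35, 28).
The pattern: 3rd Friday of the month.
3rd Friday of July 2016: July 15, 2016.
August 2016 — 3rd Friday is August 19, 2016.
September 2016 — 3rd Friday is September 16, 2016.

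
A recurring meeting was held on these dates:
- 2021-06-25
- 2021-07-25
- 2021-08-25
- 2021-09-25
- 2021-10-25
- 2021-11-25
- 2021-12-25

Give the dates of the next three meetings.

The day-of-month is always 25 (30, 31, 31, 30, 31, 30 days between events).
So this recurs on the 25th of each month.
Next: January 2022 → 2022-01-25.
February 2022: 2022-02-25.
March 2022: 2022-03-25.

2022-01-25, 2022-02-25, 2022-03-25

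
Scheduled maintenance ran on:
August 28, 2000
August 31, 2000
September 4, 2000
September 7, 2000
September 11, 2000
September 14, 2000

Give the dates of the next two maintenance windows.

Gaps: 3, 4, 3, 4, 3 days — not constant, but cyclic with period 2.
The events fall on every Monday and Thursday.
The following Monday is September 18, 2000.
The following Thursday is September 21, 2000.

September 18, 2000; September 21, 2000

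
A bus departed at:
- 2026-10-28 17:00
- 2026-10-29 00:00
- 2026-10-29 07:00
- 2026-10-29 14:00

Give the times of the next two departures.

2026-10-29 21:00, 2026-10-30 04:00

Gaps: 7, 7, 7 hours — each event is 7 hours after the previous one.
2026-10-29 14:00 + 7 h = 2026-10-29 21:00.
2026-10-29 21:00 + 7 h = 2026-10-30 04:00.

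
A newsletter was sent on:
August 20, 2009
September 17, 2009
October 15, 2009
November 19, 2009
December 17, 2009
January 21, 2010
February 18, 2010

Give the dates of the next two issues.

All dates are Thursdays, 28, 28, 35, 28, 35, 28 days apart.
Specifically, the 3rd Thursday of each month.
March 2010 — 3rd Thursday is March 18, 2010.
April 2010 — 3rd Thursday is April 15, 2010.

March 18, 2010; April 15, 2010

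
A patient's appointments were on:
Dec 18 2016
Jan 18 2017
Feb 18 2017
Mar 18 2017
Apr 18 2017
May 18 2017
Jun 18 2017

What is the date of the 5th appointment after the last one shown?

The day-of-month is always 18 (31, 31, 28, 31, 30, 31 days between events).
So this recurs on the 18th of each month.
July 2017: Jul 18 2017.
August 2017: Aug 18 2017.
Next: September 2017 → Sep 18 2017.
October 2017: Oct 18 2017.
November 2017: Nov 18 2017.

Nov 18 2017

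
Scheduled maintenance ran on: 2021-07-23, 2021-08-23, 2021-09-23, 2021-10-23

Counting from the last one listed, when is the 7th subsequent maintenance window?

Gaps: 31, 31, 30 days — not constant. Every event is on the 23rd of the month.
Pattern: the 23rd of each month.
November 2021: 2021-11-23.
December 2021: 2021-12-23.
Next: January 2022 → 2022-01-23.
Next: February 2022 → 2022-02-23.
Next: March 2022 → 2022-03-23.
Next: April 2022 → 2022-04-23.
Next: May 2022 → 2022-05-23.

2022-05-23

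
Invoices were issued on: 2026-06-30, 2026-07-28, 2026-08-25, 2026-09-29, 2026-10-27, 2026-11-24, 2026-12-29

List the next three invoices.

2027-01-26, 2027-02-23, 2027-03-30

These are Tuesdays with 28, 28, 35, 28, 28, 35-day gaps.
Each is the final Tuesday of its month — 2026-06-30 is past the 28th, so '4th Tuesday' doesn't fit.
Last Tuesday of January 2027: 2027-01-26.
February 2027 ends with Tuesday 2027-02-23.
March 2027 ends with Tuesday 2027-03-30.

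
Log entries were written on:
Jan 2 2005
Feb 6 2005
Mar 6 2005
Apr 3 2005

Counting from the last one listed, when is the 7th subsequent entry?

Nov 6 2005

These are Sundays at 28- or 35-day spacing (35, 28, 28).
The pattern: 1st Sunday of the month.
May 2005 — 1st Sunday is May 1 2005.
June 2005 — 1st Sunday is Jun 5 2005.
July 2005 — 1st Sunday is Jul 3 2005.
1st Sunday of August 2005: Aug 7 2005.
1st Sunday of September 2005: Sep 4 2005.
1st Sunday of October 2005: Oct 2 2005.
November 2005 — 1st Sunday is Nov 6 2005.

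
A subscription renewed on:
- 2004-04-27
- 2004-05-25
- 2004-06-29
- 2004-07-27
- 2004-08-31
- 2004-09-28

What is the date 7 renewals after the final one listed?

2005-04-26

All Tuesdays; the gaps (28, 35, 28, 35, 28) vary with month length.
This is the last Tuesday of each month.
October 2004 ends with Tuesday 2004-10-26.
Last Tuesday of November 2004: 2004-11-30.
December 2004 ends with Tuesday 2004-12-28.
January 2005 ends with Tuesday 2005-01-25.
February 2005 ends with Tuesday 2005-02-22.
March 2005 ends with Tuesday 2005-03-29.
April 2005 ends with Tuesday 2005-04-26.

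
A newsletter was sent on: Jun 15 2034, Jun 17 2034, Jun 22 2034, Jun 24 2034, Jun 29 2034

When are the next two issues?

Gaps: 2, 5, 2, 5 days — not constant, but cyclic with period 2.
The events fall on every Thursday and Saturday.
Next Saturday: Jul 1 2034.
The following Thursday is Jul 6 2034.

Jul 1 2034, Jul 6 2034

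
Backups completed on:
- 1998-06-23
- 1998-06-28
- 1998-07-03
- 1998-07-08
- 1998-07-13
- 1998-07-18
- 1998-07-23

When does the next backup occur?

1998-07-28

Gaps between consecutive events: 5, 5, 5, 5, 5, 5 days — a constant 5-day interval.
1998-07-23 + 5 days = 1998-07-28.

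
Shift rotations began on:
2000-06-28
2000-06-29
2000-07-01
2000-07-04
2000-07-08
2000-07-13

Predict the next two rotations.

2000-07-19, 2000-07-26

Gaps: 1, 2, 3, 4, 5 days — each gap is 1 larger than the previous one.
Next gap: 6 days. 2000-07-13 + 6 days = 2000-07-19.
Next gap: 7 days. 2000-07-19 + 7 days = 2000-07-26.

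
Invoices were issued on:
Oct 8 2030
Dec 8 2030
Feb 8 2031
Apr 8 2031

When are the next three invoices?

Each date is the 8th; the gaps (61, 62, 59) track the month lengths.
The rule is the 8th of every 2 months.
Next: June 2031 → Jun 8 2031.
Next: August 2031 → Aug 8 2031.
Next: October 2031 → Oct 8 2031.

Jun 8 2031, Aug 8 2031, Oct 8 2031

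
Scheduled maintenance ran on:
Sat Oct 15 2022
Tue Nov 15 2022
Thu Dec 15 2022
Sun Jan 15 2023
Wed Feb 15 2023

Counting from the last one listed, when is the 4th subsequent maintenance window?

Thu Jun 15 2023

Gaps: 31, 30, 31, 31 days — not constant. Every event is on the 15th of the month.
Pattern: the 15th of each month.
Next: March 2023 → Wed Mar 15 2023.
April 2023: Sat Apr 15 2023.
Next: May 2023 → Mon May 15 2023.
June 2023: Thu Jun 15 2023.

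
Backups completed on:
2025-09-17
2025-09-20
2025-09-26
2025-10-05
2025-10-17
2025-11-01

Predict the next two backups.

2025-11-19, 2025-12-10

Intervals are 3, 6, 9, 12, 15 days — an arithmetic progression with common difference 3.
Next gap: 18 days. 2025-11-01 + 18 days = 2025-11-19.
Next gap: 21 days. 2025-11-19 + 21 days = 2025-12-10.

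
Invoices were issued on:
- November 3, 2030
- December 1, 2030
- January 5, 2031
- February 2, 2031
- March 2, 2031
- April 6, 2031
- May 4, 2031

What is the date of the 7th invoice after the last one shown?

These are Sundays at 28- or 35-day spacing (28, 35, 28, 28, 35, 28).
The pattern: 1st Sunday of the month.
1st Sunday of June 2031: June 1, 2031.
1st Sunday of July 2031: July 6, 2031.
August 2031 — 1st Sunday is August 3, 2031.
September 2031 — 1st Sunday is September 7, 2031.
1st Sunday of October 2031: October 5, 2031.
November 2031 — 1st Sunday is November 2, 2031.
1st Sunday of December 2031: December 7, 2031.

December 7, 2031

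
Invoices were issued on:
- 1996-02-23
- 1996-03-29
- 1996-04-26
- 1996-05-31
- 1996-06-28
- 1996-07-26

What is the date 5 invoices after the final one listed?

1996-12-27

These are Fridays with 35, 28, 35, 28, 28-day gaps.
Each is the final Friday of its month — 1996-03-29 is past the 28th, so '4th Friday' doesn't fit.
August 1996 ends with Friday 1996-08-30.
Last Friday of September 1996: 1996-09-27.
Last Friday of October 1996: 1996-10-25.
November 1996 ends with Friday 1996-11-29.
December 1996 ends with Friday 1996-12-27.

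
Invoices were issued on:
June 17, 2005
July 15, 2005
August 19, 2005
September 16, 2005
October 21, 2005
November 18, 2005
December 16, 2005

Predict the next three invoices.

Gaps: 28, 35, 28, 35, 28, 28 days — a mix of 28 and 35. Every date is a Friday.
Each is the 3rd Friday of its month.
3rd Friday of January 2006: January 20, 2006.
February 2006 — 3rd Friday is February 17, 2006.
March 2006 — 3rd Friday is March 17, 2006.

January 20, 2006; February 17, 2006; March 17, 2006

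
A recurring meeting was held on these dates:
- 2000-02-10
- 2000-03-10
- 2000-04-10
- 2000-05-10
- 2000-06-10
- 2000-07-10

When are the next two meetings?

Each date is the 10th; the gaps (29, 31, 30, 31, 30) track the month lengths.
The rule is the 10th of each month.
Next: August 2000 → 2000-08-10.
Next: September 2000 → 2000-09-10.

2000-08-10, 2000-09-10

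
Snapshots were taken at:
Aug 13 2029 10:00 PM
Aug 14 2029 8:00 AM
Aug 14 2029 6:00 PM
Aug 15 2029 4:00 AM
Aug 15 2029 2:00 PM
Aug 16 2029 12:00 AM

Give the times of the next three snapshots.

Aug 16 2029 10:00 AM, Aug 16 2029 8:00 PM, Aug 17 2029 6:00 AM

Spacing: 10, 10, 10, 10, 10 h — constant 10 h.
Aug 16 2029 12:00 AM + 10 h = Aug 16 2029 10:00 AM.
Aug 16 2029 10:00 AM + 10 h = Aug 16 2029 8:00 PM.
Aug 16 2029 8:00 PM + 10 h = Aug 17 2029 6:00 AM.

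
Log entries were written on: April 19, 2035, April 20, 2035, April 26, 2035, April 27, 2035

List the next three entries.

The gap pattern 1, 6, 1 repeats every 2 events.
These are the Thursdays and Fridays of each week.
Next Thursday: May 3, 2035.
The following Friday is May 4, 2035.
The following Thursday is May 10, 2035.

May 3, 2035; May 4, 2035; May 10, 2035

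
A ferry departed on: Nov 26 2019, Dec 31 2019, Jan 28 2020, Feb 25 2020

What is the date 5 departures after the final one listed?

Jul 28 2020

Every date is a Tuesday; gaps 35, 28, 28 days.
Each is the last Tuesday of its month (at least one falls on the 29th or later, ruling out '4th Tuesday').
March 2020 ends with Tuesday Mar 31 2020.
Last Tuesday of April 2020: Apr 28 2020.
May 2020 ends with Tuesday May 26 2020.
June 2020 ends with Tuesday Jun 30 2020.
Last Tuesday of July 2020: Jul 28 2020.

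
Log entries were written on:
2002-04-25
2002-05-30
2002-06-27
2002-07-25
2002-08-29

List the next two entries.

2002-09-26, 2002-10-31

These are Thursdays with 35, 28, 28, 35-day gaps.
Each is the final Thursday of its month — 2002-05-30 is past the 28th, so '4th Thursday' doesn't fit.
September 2002 ends with Thursday 2002-09-26.
Last Thursday of October 2002: 2002-10-31.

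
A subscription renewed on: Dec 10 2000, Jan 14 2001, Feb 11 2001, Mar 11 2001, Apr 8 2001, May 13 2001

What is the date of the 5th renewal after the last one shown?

Oct 14 2001

All dates are Sundays, 35, 28, 28, 28, 35 days apart.
Specifically, the 2nd Sunday of each month.
June 2001 — 2nd Sunday is Jun 10 2001.
2nd Sunday of July 2001: Jul 8 2001.
2nd Sunday of August 2001: Aug 12 2001.
September 2001 — 2nd Sunday is Sep 9 2001.
2nd Sunday of October 2001: Oct 14 2001.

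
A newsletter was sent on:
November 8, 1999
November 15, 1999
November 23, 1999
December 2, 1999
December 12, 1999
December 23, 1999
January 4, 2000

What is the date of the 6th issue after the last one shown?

April 6, 2000

The spacing grows by 1 each time: 7, 8, 9, 10, 11, 12 days.
Next gap: 13 days. January 4, 2000 + 13 days = January 17, 2000.
Next gap: 14 days. January 17, 2000 + 14 days = January 31, 2000.
Next gap: 15 days. January 31, 2000 + 15 days = February 15, 2000.
Next gap: 16 days. February 15, 2000 + 16 days = March 2, 2000.
Next gap: 17 days. March 2, 2000 + 17 days = March 19, 2000.
Next gap: 18 days. March 19, 2000 + 18 days = April 6, 2000.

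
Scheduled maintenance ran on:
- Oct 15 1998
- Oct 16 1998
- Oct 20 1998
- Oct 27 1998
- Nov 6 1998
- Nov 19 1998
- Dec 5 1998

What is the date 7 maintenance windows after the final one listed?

Intervals are 1, 4, 7, 10, 13, 16 days — an arithmetic progression with common difference 3.
Next gap: 19 days. Dec 5 1998 + 19 days = Dec 24 1998.
Next gap: 22 days. Dec 24 1998 + 22 days = Jan 15 1999.
Next gap: 25 days. Jan 15 1999 + 25 days = Feb 9 1999.
Next gap: 28 days. Feb 9 1999 + 28 days = Mar 9 1999.
Next gap: 31 days. Mar 9 1999 + 31 days = Apr 9 1999.
Next gap: 34 days. Apr 9 1999 + 34 days = May 13 1999.
Next gap: 37 days. May 13 1999 + 37 days = Jun 19 1999.

Jun 19 1999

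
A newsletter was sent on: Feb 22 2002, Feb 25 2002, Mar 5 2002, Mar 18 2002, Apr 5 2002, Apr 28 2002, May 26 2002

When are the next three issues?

Jun 28 2002, Aug 5 2002, Sep 17 2002

Intervals are 3, 8, 13, 18, 23, 28 days — an arithmetic progression with common difference 5.
Next gap: 33 days. May 26 2002 + 33 days = Jun 28 2002.
Next gap: 38 days. Jun 28 2002 + 38 days = Aug 5 2002.
Next gap: 43 days. Aug 5 2002 + 43 days = Sep 17 2002.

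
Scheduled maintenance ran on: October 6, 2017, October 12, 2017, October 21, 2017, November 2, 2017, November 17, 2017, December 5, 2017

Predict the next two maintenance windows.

Intervals are 6, 9, 12, 15, 18 days — an arithmetic progression with common difference 3.
Next gap: 21 days. December 5, 2017 + 21 days = December 26, 2017.
Next gap: 24 days. December 26, 2017 + 24 days = January 19, 2018.

December 26, 2017; January 19, 2018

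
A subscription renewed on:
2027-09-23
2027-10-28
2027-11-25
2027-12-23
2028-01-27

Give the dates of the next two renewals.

These are Thursdays at 28- or 35-day spacing (35, 28, 28, 35).
The pattern: 4th Thursday of the month.
4th Thursday of February 2028: 2028-02-24.
March 2028 — 4th Thursday is 2028-03-23.

2028-02-24, 2028-03-23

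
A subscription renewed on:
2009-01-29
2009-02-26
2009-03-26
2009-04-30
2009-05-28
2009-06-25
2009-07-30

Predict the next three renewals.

These are Thursdays with 28, 28, 35, 28, 28, 35-day gaps.
Each is the final Thursday of its month — 2009-01-29 is past the 28th, so '4th Thursday' doesn't fit.
Last Thursday of August 2009: 2009-08-27.
September 2009 ends with Thursday 2009-09-24.
October 2009 ends with Thursday 2009-10-29.

2009-08-27, 2009-09-24, 2009-10-29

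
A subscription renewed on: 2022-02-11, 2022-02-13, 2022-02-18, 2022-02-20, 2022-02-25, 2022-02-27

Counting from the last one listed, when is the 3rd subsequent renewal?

Every event lands on a Friday or Sunday (gaps cycle 2, 5, 2, 5, 2).
So the schedule is: every Friday and Sunday.
The following Friday is 2022-03-04.
The following Sunday is 2022-03-06.
The following Friday is 2022-03-11.

2022-03-11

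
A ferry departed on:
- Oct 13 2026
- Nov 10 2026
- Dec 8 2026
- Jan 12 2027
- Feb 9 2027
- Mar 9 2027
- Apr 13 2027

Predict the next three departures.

May 11 2027, Jun 8 2027, Jul 13 2027

All dates are Tuesdays, 28, 28, 35, 28, 28, 35 days apart.
Specifically, the 2nd Tuesday of each month.
2nd Tuesday of May 2027: May 11 2027.
2nd Tuesday of June 2027: Jun 8 2027.
July 2027 — 2nd Tuesday is Jul 13 2027.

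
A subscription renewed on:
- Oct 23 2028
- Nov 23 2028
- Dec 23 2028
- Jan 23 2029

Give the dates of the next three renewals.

Feb 23 2029, Mar 23 2029, Apr 23 2029

The day-of-month is always 23 (31, 30, 31 days between events).
So this recurs on the 23rd of each month.
February 2029: Feb 23 2029.
Next: March 2029 → Mar 23 2029.
Next: April 2029 → Apr 23 2029.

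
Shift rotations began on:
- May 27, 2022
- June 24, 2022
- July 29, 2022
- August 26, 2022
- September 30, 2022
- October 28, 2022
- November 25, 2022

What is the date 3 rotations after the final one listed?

February 24, 2023

These are Fridays with 28, 35, 28, 35, 28, 28-day gaps.
Each is the final Friday of its month — July 29, 2022 is past the 28th, so '4th Friday' doesn't fit.
Last Friday of December 2022: December 30, 2022.
Last Friday of January 2023: January 27, 2023.
Last Friday of February 2023: February 24, 2023.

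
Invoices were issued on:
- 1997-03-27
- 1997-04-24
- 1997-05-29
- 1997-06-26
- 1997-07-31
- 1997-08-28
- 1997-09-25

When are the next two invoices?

These are Thursdays with 28, 35, 28, 35, 28, 28-day gaps.
Each is the final Thursday of its month — 1997-05-29 is past the 28th, so '4th Thursday' doesn't fit.
Last Thursday of October 1997: 1997-10-30.
Last Thursday of November 1997: 1997-11-27.

1997-10-30, 1997-11-27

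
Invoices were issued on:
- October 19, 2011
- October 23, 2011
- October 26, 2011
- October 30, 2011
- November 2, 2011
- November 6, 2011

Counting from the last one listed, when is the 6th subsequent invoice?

November 27, 2011

Every event lands on a Wednesday or Sunday (gaps cycle 4, 3, 4, 3, 4).
So the schedule is: every Wednesday and Sunday.
The following Wednesday is November 9, 2011.
Next Sunday: November 13, 2011.
Next Wednesday: November 16, 2011.
Next Sunday: November 20, 2011.
Next Wednesday: November 23, 2011.
The following Sunday is November 27, 2011.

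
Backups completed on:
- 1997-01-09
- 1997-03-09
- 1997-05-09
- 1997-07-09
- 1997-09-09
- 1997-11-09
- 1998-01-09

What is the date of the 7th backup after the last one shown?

The day-of-month is always 9 (59, 61, 61, 62, 61, 61 days between events).
So this recurs on the 9th of every 2 months.
Next: March 1998 → 1998-03-09.
Next: May 1998 → 1998-05-09.
July 1998: 1998-07-09.
September 1998: 1998-09-09.
November 1998: 1998-11-09.
January 1999: 1999-01-09.
March 1999: 1999-03-09.

1999-03-09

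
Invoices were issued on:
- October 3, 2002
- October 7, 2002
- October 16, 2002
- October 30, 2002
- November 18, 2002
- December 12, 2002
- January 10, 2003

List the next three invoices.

February 13, 2003; March 24, 2003; May 7, 2003

Intervals are 4, 9, 14, 19, 24, 29 days — an arithmetic progression with common difference 5.
Next gap: 34 days. January 10, 2003 + 34 days = February 13, 2003.
Next gap: 39 days. February 13, 2003 + 39 days = March 24, 2003.
Next gap: 44 days. March 24, 2003 + 44 days = May 7, 2003.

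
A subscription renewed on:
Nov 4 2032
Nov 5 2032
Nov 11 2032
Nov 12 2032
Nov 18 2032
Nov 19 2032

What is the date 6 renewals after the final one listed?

The gap pattern 1, 6, 1, 6, 1 repeats every 2 events.
These are the Thursdays and Fridays of each week.
The following Thursday is Nov 25 2032.
Next Friday: Nov 26 2032.
The following Thursday is Dec 2 2032.
Next Friday: Dec 3 2032.
Next Thursday: Dec 9 2032.
The following Friday is Dec 10 2032.

Dec 10 2032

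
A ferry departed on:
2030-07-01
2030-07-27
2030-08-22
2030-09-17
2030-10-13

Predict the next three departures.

Gaps between consecutive events: 26, 26, 26, 26 days — a constant 26-day interval.
2030-10-13 + 26 days = 2030-11-08.
2030-11-08 + 26 days = 2030-12-04.
2030-12-04 + 26 days = 2030-12-30.

2030-11-08, 2030-12-04, 2030-12-30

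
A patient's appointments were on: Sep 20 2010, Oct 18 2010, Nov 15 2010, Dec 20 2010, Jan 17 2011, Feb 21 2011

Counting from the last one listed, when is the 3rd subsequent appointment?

May 16 2011

Gaps: 28, 28, 35, 28, 35 days — a mix of 28 and 35. Every date is a Monday.
Each is the 3rd Monday of its month.
3rd Monday of March 2011: Mar 21 2011.
3rd Monday of April 2011: Apr 18 2011.
3rd Monday of May 2011: May 16 2011.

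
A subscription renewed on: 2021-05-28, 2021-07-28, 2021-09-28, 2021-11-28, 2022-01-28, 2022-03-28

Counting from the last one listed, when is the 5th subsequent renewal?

2023-01-28

The day-of-month is always 28 (61, 62, 61, 61, 59 days between events).
So this recurs on the 28th of every 2 months.
Next: May 2022 → 2022-05-28.
July 2022: 2022-07-28.
Next: September 2022 → 2022-09-28.
November 2022: 2022-11-28.
January 2023: 2023-01-28.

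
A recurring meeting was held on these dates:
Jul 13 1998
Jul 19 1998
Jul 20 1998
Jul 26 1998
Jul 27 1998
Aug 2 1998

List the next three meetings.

Gaps: 6, 1, 6, 1, 6 days — not constant, but cyclic with period 2.
The events fall on every Monday and Sunday.
Next Monday: Aug 3 1998.
The following Sunday is Aug 9 1998.
The following Monday is Aug 10 1998.

Aug 3 1998, Aug 9 1998, Aug 10 1998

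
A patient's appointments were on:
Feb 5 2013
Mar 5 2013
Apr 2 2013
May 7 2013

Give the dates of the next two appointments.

Jun 4 2013, Jul 2 2013

These are Tuesdays at 28- or 35-day spacing (28, 28, 35).
The pattern: 1st Tuesday of the month.
1st Tuesday of June 2013: Jun 4 2013.
July 2013 — 1st Tuesday is Jul 2 2013.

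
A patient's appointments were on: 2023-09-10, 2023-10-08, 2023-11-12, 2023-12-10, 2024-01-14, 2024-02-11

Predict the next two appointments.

2024-03-10, 2024-04-14

These are Sundays at 28- or 35-day spacing (28, 35, 28, 35, 28).
The pattern: 2nd Sunday of the month.
2nd Sunday of March 2024: 2024-03-10.
2nd Sunday of April 2024: 2024-04-14.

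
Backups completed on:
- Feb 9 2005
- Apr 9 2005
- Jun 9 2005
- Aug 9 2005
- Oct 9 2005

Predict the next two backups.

Each date is the 9th; the gaps (59, 61, 61, 61) track the month lengths.
The rule is the 9th of every 2 months.
December 2005: Dec 9 2005.
February 2006: Feb 9 2006.

Dec 9 2005, Feb 9 2006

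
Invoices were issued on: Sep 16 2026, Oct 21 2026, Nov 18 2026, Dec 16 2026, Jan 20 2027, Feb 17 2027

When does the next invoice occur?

Mar 17 2027

These are Wednesdays at 28- or 35-day spacing (35, 28, 28, 35, 28).
The pattern: 3rd Wednesday of the month.
March 2027 — 3rd Wednesday is Mar 17 2027.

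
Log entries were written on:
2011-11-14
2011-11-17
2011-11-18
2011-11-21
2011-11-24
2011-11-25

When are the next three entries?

2011-11-28, 2011-12-01, 2011-12-02

Gaps: 3, 1, 3, 3, 1 days — not constant, but cyclic with period 3.
The events fall on every Monday, Thursday and Friday.
Next Monday: 2011-11-28.
The following Thursday is 2011-12-01.
The following Friday is 2011-12-02.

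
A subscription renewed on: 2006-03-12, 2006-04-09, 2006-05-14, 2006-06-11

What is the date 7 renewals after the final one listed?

2007-01-14

These are Sundays at 28- or 35-day spacing (28, 35, 28).
The pattern: 2nd Sunday of the month.
July 2006 — 2nd Sunday is 2006-07-09.
2nd Sunday of August 2006: 2006-08-13.
2nd Sunday of September 2006: 2006-09-10.
2nd Sunday of October 2006: 2006-10-08.
2nd Sunday of November 2006: 2006-11-12.
December 2006 — 2nd Sunday is 2006-12-10.
2nd Sunday of January 2007: 2007-01-14.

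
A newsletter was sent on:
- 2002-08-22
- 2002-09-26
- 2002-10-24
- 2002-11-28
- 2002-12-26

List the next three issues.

These are Thursdays at 28- or 35-day spacing (35, 28, 35, 28).
The pattern: 4th Thursday of the month.
January 2003 — 4th Thursday is 2003-01-23.
February 2003 — 4th Thursday is 2003-02-27.
March 2003 — 4th Thursday is 2003-03-27.

2003-01-23, 2003-02-27, 2003-03-27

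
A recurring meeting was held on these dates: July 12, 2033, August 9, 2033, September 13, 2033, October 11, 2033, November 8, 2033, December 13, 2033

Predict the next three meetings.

Gaps: 28, 35, 28, 28, 35 days — a mix of 28 and 35. Every date is a Tuesday.
Each is the 2nd Tuesday of its month.
2nd Tuesday of January 2034: January 10, 2034.
February 2034 — 2nd Tuesday is February 14, 2034.
March 2034 — 2nd Tuesday is March 14, 2034.

January 10, 2034; February 14, 2034; March 14, 2034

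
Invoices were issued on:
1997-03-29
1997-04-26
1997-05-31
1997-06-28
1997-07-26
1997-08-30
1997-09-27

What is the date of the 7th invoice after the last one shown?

Every date is a Saturday; gaps 28, 35, 28, 28, 35, 28 days.
Each is the last Saturday of its month (at least one falls on the 29th or later, ruling out '4th Saturday').
Last Saturday of October 1997: 1997-10-25.
Last Saturday of November 1997: 1997-11-29.
December 1997 ends with Saturday 1997-12-27.
January 1998 ends with Saturday 1998-01-31.
Last Saturday of February 1998: 1998-02-28.
March 1998 ends with Saturday 1998-03-28.
April 1998 ends with Saturday 1998-04-25.

1998-04-25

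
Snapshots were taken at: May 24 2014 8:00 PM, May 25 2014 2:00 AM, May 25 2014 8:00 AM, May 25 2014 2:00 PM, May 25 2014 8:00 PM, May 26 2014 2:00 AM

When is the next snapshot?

Spacing: 6, 6, 6, 6, 6 h — constant 6 h.
May 26 2014 2:00 AM + 6 h = May 26 2014 8:00 AM.

May 26 2014 8:00 AM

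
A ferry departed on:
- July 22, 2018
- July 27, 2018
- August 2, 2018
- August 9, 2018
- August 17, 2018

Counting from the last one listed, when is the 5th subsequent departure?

October 11, 2018

Gaps: 5, 6, 7, 8 days — each gap is 1 larger than the previous one.
Next gap: 9 days. August 17, 2018 + 9 days = August 26, 2018.
Next gap: 10 days. August 26, 2018 + 10 days = September 5, 2018.
Next gap: 11 days. September 5, 2018 + 11 days = September 16, 2018.
Next gap: 12 days. September 16, 2018 + 12 days = September 28, 2018.
Next gap: 13 days. September 28, 2018 + 13 days = October 11, 2018.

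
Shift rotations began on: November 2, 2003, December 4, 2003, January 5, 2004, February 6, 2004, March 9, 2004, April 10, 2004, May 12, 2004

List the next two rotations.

The spacing is 32, 32, 32, 32, 32, 32 days — always 32 days.
May 12, 2004 + 32 days = June 13, 2004.
June 13, 2004 + 32 days = July 15, 2004.

June 13, 2004; July 15, 2004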